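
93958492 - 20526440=73432052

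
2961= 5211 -2250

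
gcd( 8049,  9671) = 1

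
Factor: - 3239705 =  - 5^1*7^1 * 151^1*613^1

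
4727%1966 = 795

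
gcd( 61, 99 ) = 1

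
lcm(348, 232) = 696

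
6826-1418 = 5408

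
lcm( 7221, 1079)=93873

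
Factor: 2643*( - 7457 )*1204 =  - 23729456604 = - 2^2*3^1*7^1*43^1* 881^1*7457^1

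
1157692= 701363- - 456329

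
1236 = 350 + 886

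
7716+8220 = 15936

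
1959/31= 63  +  6/31= 63.19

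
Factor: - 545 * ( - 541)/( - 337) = -5^1*109^1 *337^(-1)*541^1=- 294845/337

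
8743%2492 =1267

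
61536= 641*96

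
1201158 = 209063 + 992095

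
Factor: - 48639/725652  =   - 16213/241884 = - 2^( - 2)*3^( -2) *31^1 * 523^1 * 6719^( -1) 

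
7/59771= 7/59771 = 0.00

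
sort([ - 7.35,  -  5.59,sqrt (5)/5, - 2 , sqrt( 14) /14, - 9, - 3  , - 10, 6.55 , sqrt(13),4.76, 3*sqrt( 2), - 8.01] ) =[ - 10,- 9, - 8.01,- 7.35, - 5.59, - 3, - 2,sqrt( 14 ) /14,sqrt( 5)/5,  sqrt(13), 3*sqrt(2),4.76 , 6.55] 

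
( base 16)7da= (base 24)3BI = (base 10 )2010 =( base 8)3732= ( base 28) 2FM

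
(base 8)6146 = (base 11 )2426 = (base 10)3174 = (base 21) 743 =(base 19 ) 8F1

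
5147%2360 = 427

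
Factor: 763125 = 3^1 * 5^4*11^1*37^1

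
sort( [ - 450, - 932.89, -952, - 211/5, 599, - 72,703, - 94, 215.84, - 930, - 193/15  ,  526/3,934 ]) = [-952,  -  932.89, - 930, - 450,  -  94,-72, - 211/5,-193/15,526/3,215.84,  599,703,934]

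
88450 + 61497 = 149947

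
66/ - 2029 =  - 1 + 1963/2029 =- 0.03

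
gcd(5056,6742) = 2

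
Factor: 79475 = 5^2*11^1* 17^2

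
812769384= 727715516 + 85053868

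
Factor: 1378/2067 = 2^1 * 3^( - 1) = 2/3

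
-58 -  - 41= -17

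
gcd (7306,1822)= 2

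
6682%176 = 170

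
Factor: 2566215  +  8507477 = 11073692 = 2^2*7^1*131^1*3019^1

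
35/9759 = 35/9759  =  0.00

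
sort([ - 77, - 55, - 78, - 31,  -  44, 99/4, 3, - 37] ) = [  -  78,- 77 , -55, -44, - 37,-31,  3,99/4 ] 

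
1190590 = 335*3554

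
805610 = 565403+240207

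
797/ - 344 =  - 3 + 235/344= - 2.32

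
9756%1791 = 801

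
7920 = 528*15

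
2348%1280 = 1068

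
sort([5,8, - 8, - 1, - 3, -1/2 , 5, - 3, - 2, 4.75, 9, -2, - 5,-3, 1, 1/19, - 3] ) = [ - 8, - 5 , - 3,-3,-3, - 3, - 2, - 2, - 1, - 1/2, 1/19, 1 , 4.75, 5,5, 8, 9 ] 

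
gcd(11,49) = 1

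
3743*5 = 18715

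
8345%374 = 117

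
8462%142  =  84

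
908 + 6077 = 6985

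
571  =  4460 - 3889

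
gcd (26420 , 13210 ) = 13210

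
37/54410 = 37/54410 = 0.00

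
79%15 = 4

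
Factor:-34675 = -5^2*19^1*73^1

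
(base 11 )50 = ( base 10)55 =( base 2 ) 110111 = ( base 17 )34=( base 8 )67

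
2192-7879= - 5687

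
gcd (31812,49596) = 12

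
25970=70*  371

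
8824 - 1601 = 7223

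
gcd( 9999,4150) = 1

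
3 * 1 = 3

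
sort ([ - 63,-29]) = [-63,-29] 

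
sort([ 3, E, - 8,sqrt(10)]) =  [ - 8,E,3, sqrt (10)]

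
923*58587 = 54075801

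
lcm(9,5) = 45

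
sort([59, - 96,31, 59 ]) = [-96 , 31, 59,59] 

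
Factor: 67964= 2^2*13^1*1307^1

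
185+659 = 844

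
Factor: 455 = 5^1*7^1*13^1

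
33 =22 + 11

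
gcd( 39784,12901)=1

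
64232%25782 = 12668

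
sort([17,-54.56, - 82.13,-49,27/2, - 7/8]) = [- 82.13,-54.56,-49 ,-7/8,27/2,17]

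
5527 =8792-3265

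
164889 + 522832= 687721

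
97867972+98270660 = 196138632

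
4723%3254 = 1469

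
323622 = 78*4149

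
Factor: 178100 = 2^2 * 5^2*13^1*137^1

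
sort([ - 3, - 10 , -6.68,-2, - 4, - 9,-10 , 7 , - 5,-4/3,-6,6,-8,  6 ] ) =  [ - 10, -10, - 9, - 8, - 6.68, -6, -5, - 4,  -  3, -2, - 4/3,6, 6, 7 ] 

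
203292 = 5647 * 36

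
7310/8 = 3655/4=913.75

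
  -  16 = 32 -48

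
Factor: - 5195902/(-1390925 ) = 2^1*5^(-2 ) * 23^(-1)*41^( - 1)*59^(  -  1)*97^1*26783^1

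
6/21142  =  3/10571= 0.00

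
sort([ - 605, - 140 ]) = [ - 605, - 140 ]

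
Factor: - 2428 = - 2^2 *607^1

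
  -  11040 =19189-30229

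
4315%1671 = 973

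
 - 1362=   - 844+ - 518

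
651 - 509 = 142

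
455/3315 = 7/51  =  0.14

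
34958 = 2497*14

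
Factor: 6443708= 2^2*1610927^1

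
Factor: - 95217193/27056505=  - 3^( - 1)*5^(-1 )*7^( - 1)*167^( - 1)*227^1*1543^(  -  1 )*419459^1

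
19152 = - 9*( - 2128) 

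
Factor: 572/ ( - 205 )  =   - 2^2*5^( - 1 )*11^1*13^1*41^( - 1 )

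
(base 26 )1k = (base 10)46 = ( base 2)101110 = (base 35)1B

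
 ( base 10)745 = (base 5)10440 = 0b1011101001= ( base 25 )14k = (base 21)1ea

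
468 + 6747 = 7215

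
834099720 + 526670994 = 1360770714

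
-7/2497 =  - 1 + 2490/2497 = -0.00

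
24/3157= 24/3157= 0.01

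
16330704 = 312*52342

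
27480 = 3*9160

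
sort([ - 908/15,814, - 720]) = [- 720,- 908/15, 814]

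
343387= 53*6479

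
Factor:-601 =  - 601^1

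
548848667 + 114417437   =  663266104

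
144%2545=144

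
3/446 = 3/446 = 0.01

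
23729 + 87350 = 111079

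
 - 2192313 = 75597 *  ( - 29 ) 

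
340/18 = 170/9 = 18.89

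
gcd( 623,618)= 1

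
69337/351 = 69337/351  =  197.54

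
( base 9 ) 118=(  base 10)98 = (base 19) 53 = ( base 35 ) 2s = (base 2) 1100010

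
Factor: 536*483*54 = 13979952 = 2^4*3^4*7^1*23^1*67^1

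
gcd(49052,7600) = 4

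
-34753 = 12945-47698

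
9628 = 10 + 9618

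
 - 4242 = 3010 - 7252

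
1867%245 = 152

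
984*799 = 786216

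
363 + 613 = 976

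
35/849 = 35/849 = 0.04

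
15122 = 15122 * 1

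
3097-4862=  - 1765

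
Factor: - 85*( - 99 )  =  8415 = 3^2 * 5^1 * 11^1*17^1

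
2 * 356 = 712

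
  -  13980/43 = - 13980/43= - 325.12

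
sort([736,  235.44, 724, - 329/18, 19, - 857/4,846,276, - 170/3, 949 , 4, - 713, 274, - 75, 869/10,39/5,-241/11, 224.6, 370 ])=[ - 713, - 857/4,- 75,  -  170/3, - 241/11,-329/18,  4,  39/5, 19, 869/10, 224.6, 235.44, 274,  276,  370,  724, 736, 846,949 ] 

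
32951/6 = 5491 + 5/6 =5491.83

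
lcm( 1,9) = 9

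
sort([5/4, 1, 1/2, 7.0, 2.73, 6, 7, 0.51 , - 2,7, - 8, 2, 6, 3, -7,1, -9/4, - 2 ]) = [ - 8, - 7,-9/4  , - 2, - 2, 1/2, 0.51, 1, 1,5/4, 2,2.73 , 3 , 6, 6,7.0, 7, 7] 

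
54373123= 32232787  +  22140336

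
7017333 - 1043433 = 5973900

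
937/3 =312+1/3=312.33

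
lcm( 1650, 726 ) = 18150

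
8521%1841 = 1157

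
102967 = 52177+50790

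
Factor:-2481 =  - 3^1*827^1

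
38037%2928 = 2901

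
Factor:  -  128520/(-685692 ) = 2^1*5^1*17^1*907^( - 1)= 170/907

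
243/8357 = 243/8357 = 0.03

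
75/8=9 + 3/8 =9.38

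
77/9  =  77/9 = 8.56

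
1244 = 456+788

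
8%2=0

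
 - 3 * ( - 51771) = 155313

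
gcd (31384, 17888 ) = 8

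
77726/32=38863/16 = 2428.94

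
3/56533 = 3/56533 = 0.00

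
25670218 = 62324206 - 36653988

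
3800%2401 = 1399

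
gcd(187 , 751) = 1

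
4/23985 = 4/23985=0.00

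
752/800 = 47/50 = 0.94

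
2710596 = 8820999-6110403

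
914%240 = 194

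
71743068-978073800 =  - 906330732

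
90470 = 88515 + 1955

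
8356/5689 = 1 + 2667/5689 = 1.47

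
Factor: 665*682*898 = 407269940 = 2^2*5^1*7^1*11^1 * 19^1 * 31^1 *449^1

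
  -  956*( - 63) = 60228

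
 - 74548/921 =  - 74548/921 = - 80.94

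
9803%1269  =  920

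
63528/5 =12705+3/5 =12705.60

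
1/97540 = 1/97540 = 0.00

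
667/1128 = 667/1128 = 0.59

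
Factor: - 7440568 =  - 2^3*930071^1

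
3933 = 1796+2137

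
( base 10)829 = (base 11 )694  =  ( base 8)1475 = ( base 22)1ff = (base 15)3A4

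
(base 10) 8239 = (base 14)3007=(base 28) AE7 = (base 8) 20057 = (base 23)fd5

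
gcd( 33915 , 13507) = 1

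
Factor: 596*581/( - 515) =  - 2^2 * 5^(-1 )*7^1*83^1  *  103^(-1 )*149^1 = - 346276/515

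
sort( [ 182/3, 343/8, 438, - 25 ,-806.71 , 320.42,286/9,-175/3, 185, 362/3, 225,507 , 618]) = [ - 806.71, - 175/3,-25,  286/9,343/8, 182/3, 362/3 , 185,  225,320.42,438, 507 , 618]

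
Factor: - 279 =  - 3^2 * 31^1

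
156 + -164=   -  8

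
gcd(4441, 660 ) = 1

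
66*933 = 61578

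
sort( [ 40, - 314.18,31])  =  [-314.18,31, 40]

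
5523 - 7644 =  - 2121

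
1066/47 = 1066/47  =  22.68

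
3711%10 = 1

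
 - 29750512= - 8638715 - 21111797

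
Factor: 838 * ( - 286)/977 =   -  2^2 * 11^1* 13^1 * 419^1*977^( -1 )=- 239668/977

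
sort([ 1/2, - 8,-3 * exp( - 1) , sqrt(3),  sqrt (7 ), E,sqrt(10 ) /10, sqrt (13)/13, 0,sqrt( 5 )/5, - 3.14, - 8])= [-8,-8, - 3.14 , - 3*exp(-1),0,sqrt(13)/13, sqrt(10 )/10 , sqrt(5 )/5, 1/2,sqrt( 3 ), sqrt(7 ),  E] 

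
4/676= 1/169 =0.01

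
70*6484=453880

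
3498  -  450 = 3048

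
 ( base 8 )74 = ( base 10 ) 60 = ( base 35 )1p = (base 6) 140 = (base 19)33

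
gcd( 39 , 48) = 3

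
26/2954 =13/1477 = 0.01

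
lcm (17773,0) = 0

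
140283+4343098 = 4483381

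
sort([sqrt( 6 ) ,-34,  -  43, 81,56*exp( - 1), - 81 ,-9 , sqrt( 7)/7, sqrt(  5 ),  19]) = [-81, - 43,-34, - 9,sqrt( 7)/7,sqrt( 5 ),sqrt(6 ) , 19,56*exp( - 1),81] 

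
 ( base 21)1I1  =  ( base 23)1CF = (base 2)1100110100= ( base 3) 1010101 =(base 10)820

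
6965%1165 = 1140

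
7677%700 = 677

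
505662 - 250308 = 255354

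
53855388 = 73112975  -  19257587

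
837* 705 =590085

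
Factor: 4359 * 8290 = 2^1 * 3^1*5^1 * 829^1*1453^1 = 36136110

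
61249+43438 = 104687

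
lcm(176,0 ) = 0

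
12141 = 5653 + 6488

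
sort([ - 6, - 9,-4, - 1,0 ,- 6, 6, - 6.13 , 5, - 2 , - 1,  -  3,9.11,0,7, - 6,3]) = [ - 9, - 6.13, - 6, - 6 , - 6, - 4, - 3,-2,-1, - 1,0,0, 3,5, 6, 7, 9.11]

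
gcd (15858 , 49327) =1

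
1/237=1/237 = 0.00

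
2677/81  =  2677/81 = 33.05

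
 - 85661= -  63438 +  - 22223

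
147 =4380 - 4233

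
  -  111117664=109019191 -220136855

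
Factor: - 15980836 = - 2^2*859^1 * 4651^1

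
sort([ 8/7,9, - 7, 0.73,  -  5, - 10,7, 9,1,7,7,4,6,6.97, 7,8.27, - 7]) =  [ -10, - 7,  -  7,-5,0.73, 1, 8/7, 4,6,6.97, 7,7,7,  7,8.27,9,9 ]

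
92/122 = 46/61 = 0.75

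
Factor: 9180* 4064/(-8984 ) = -2^4*3^3*5^1*17^1* 127^1 * 1123^( - 1 ) = - 4663440/1123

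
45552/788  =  57 + 159/197 = 57.81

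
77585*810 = 62843850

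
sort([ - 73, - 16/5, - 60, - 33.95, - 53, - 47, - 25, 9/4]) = [ - 73, - 60, - 53  , - 47,  -  33.95, - 25, - 16/5,9/4 ] 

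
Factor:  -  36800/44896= - 2^1*5^2 * 61^(-1 )  =  - 50/61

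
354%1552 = 354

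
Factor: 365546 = 2^1*182773^1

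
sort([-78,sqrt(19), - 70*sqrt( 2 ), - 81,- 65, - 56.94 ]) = [ - 70*sqrt(2 ), - 81, - 78 , - 65, -56.94, sqrt( 19) ]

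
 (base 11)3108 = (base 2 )1000000011010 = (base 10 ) 4122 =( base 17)E48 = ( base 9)5580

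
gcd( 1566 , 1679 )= 1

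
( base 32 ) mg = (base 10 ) 720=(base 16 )2D0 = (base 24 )160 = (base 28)pk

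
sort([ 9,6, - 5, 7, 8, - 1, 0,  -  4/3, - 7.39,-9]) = [  -  9, - 7.39 , - 5, - 4/3, - 1, 0,6,7, 8,9] 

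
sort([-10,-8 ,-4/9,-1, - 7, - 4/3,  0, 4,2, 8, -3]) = [  -  10,-8, - 7 ,-3, - 4/3,-1, - 4/9, 0, 2,  4,8] 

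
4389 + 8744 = 13133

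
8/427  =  8/427  =  0.02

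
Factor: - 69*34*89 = -2^1*3^1*17^1*23^1*89^1= -  208794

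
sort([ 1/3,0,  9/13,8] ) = [ 0,1/3, 9/13,8]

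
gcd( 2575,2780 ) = 5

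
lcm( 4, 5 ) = 20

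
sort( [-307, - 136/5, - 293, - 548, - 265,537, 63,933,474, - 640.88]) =[  -  640.88, - 548, - 307, - 293,-265, - 136/5,63 , 474,537,933]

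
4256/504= 76/9 = 8.44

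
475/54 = 475/54 = 8.80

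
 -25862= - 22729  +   - 3133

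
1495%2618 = 1495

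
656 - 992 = - 336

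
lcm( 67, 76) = 5092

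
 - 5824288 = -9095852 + 3271564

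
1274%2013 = 1274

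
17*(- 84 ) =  - 1428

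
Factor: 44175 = 3^1*5^2*19^1*31^1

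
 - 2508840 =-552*4545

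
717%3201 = 717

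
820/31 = 820/31 = 26.45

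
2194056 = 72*30473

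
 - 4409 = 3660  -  8069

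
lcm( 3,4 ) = 12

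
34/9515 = 34/9515 =0.00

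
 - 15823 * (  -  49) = 775327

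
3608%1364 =880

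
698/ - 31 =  - 23 + 15/31  =  - 22.52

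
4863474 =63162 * 77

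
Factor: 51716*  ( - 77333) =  - 3999353428 = - 2^2*7^1*17^1*1847^1*4549^1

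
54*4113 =222102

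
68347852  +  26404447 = 94752299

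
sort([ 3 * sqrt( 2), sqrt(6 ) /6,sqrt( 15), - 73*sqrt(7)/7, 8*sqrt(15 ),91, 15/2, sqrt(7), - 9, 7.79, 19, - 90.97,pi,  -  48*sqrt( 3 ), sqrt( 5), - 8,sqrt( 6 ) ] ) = [ - 90.97, - 48*sqrt ( 3), - 73*sqrt(7)/7,-9, - 8, sqrt( 6 )/6, sqrt (5),  sqrt( 6),sqrt( 7), pi, sqrt( 15),3*sqrt( 2), 15/2,  7.79,19, 8*sqrt( 15 ), 91] 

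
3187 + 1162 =4349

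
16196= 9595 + 6601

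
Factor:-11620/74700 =  -  7/45= -3^( - 2)*5^( - 1)*7^1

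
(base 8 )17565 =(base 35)6k3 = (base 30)8SD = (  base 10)8053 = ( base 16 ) 1F75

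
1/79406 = 1/79406 = 0.00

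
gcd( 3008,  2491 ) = 47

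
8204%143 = 53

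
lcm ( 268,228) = 15276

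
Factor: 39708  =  2^2*3^2*1103^1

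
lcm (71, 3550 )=3550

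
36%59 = 36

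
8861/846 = 8861/846 = 10.47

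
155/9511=155/9511   =  0.02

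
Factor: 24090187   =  11^1*2190017^1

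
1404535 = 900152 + 504383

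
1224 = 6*204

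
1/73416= 1/73416= 0.00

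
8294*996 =8260824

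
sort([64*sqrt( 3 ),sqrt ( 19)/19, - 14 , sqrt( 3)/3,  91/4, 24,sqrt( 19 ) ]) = [  -  14,sqrt( 19)/19, sqrt( 3 )/3, sqrt( 19 ),91/4, 24, 64* sqrt(3 ) ] 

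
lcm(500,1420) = 35500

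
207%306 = 207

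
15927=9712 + 6215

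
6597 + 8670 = 15267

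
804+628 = 1432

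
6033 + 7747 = 13780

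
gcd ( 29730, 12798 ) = 6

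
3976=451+3525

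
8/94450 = 4/47225 = 0.00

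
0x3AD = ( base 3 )1021212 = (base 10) 941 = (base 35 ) qv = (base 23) 1hl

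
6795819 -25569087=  - 18773268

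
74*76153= 5635322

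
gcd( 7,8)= 1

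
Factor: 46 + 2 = 48 = 2^4*3^1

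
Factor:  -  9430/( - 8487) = 2^1*3^(  -  2)*5^1 = 10/9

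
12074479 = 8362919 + 3711560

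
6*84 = 504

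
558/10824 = 93/1804 = 0.05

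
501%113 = 49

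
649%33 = 22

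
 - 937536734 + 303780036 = - 633756698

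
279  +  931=1210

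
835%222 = 169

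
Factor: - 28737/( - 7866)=3193/874= 2^( - 1)*19^( - 1 )*23^( - 1 )*31^1*103^1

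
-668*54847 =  - 36637796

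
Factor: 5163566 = 2^1 * 29^1*127^1*701^1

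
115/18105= 23/3621 = 0.01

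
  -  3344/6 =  - 1672/3=-557.33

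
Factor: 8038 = 2^1 *4019^1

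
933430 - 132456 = 800974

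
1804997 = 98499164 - 96694167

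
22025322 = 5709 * 3858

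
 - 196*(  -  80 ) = 15680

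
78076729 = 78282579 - 205850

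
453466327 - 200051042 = 253415285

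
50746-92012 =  - 41266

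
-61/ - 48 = 61/48 =1.27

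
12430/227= 12430/227=   54.76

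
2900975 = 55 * 52745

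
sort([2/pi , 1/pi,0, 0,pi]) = [0, 0, 1/pi,2/pi,  pi]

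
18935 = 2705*7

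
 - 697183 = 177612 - 874795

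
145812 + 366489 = 512301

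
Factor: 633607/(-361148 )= -793/452 = - 2^( - 2)*13^1*61^1*113^(- 1 ) 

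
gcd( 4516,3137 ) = 1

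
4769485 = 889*5365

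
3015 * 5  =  15075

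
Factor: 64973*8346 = 2^1*3^1*13^1*43^1*107^1*1511^1 = 542264658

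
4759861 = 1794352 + 2965509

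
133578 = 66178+67400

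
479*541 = 259139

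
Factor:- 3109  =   - 3109^1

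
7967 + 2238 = 10205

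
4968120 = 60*82802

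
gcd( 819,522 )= 9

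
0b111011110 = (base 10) 478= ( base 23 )KI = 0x1DE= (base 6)2114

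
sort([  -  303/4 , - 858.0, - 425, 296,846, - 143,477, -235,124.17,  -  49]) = [-858.0, - 425, - 235, - 143, - 303/4 , - 49 , 124.17, 296,477,846] 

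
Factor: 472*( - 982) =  - 463504 = - 2^4*59^1*491^1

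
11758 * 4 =47032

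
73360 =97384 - 24024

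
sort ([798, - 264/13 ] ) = [ - 264/13, 798 ]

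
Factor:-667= - 23^1*29^1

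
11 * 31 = 341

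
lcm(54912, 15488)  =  604032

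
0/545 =0 = 0.00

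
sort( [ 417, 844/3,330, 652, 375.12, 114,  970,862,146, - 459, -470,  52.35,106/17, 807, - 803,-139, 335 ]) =[  -  803,-470, - 459, - 139, 106/17,52.35,114, 146,844/3,330, 335, 375.12, 417, 652,807, 862, 970] 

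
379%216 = 163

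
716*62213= 44544508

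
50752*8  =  406016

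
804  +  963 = 1767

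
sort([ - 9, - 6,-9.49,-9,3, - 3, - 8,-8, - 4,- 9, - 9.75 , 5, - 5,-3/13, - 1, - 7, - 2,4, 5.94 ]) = [ - 9.75,-9.49, - 9,-9 ,-9,  -  8,-8,-7, - 6, - 5, - 4, - 3,  -  2, - 1, - 3/13, 3, 4, 5,5.94] 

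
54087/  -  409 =-54087/409  =  -132.24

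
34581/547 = 34581/547=63.22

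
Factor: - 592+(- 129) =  - 721= -  7^1*103^1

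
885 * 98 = 86730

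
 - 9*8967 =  -80703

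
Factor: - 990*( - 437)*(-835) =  - 361246050 = - 2^1*  3^2*5^2 *11^1*19^1*23^1*167^1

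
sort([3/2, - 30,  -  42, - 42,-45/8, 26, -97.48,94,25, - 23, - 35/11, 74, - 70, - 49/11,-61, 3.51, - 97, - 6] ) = [ - 97.48, - 97, - 70, - 61, - 42, - 42, - 30, - 23, - 6, - 45/8, - 49/11, - 35/11,3/2,3.51,25,  26,74, 94]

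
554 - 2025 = -1471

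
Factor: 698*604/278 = 210796/139   =  2^2 * 139^( - 1) *151^1 * 349^1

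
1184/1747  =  1184/1747 = 0.68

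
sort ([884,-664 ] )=[-664 , 884]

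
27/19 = 27/19=1.42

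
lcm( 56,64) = 448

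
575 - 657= - 82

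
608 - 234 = 374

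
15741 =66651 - 50910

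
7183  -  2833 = 4350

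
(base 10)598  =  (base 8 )1126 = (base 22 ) 154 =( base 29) ki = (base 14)30a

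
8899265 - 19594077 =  - 10694812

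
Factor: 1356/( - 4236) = -113/353 = - 113^1*353^( - 1 )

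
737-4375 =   -  3638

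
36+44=80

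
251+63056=63307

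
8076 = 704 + 7372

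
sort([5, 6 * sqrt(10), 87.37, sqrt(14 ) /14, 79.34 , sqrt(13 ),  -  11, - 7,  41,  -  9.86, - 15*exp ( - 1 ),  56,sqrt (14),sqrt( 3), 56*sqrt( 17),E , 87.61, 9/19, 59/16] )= [- 11, - 9.86, - 7, - 15 * exp(  -  1 ),sqrt (14)/14, 9/19,sqrt( 3),E,sqrt(13),59/16,sqrt( 14), 5  ,  6*sqrt ( 10 ),41,56, 79.34,  87.37 , 87.61,56*sqrt(17) ] 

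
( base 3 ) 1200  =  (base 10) 45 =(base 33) 1C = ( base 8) 55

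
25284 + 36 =25320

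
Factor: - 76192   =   - 2^5 *2381^1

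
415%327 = 88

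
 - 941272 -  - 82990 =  - 858282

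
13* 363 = 4719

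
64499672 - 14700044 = 49799628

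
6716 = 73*92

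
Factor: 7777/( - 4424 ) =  - 1111/632 = - 2^(-3)*11^1*79^(-1)*101^1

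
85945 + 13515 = 99460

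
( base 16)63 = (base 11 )90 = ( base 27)3I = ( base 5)344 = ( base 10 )99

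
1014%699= 315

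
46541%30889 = 15652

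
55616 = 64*869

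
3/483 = 1/161 = 0.01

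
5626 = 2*2813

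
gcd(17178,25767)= 8589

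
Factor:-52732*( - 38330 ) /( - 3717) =  -  2^3*3^( - 2)*5^1*7^( -1)*59^(-1)*3833^1*13183^1 =- 2021217560/3717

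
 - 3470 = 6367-9837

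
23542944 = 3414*6896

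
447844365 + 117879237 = 565723602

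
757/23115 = 757/23115 =0.03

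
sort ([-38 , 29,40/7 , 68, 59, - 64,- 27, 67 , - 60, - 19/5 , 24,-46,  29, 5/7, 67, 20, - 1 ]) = [ - 64, - 60, -46, - 38, - 27, - 19/5, - 1,5/7 , 40/7, 20,24, 29, 29, 59,67 , 67,  68 ] 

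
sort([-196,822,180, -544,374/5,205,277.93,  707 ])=[ - 544,-196,374/5,180, 205,277.93,707,822 ]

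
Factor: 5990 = 2^1*5^1 * 599^1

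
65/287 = 65/287  =  0.23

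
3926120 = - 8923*(-440)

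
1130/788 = 1 + 171/394 = 1.43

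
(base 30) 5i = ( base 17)9F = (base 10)168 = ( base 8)250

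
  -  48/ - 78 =8/13 = 0.62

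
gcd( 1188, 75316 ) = 4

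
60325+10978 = 71303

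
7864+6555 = 14419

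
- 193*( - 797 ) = 153821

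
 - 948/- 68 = 13 + 16/17=13.94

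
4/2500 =1/625= 0.00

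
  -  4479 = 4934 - 9413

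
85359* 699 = 59665941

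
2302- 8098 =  - 5796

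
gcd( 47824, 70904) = 8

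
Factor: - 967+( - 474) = -1441 = - 11^1*131^1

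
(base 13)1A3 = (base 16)12e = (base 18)ge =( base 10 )302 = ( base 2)100101110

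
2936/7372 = 734/1843  =  0.40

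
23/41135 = 23/41135 = 0.00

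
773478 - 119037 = 654441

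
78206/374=39103/187 = 209.11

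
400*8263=3305200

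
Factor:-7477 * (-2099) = 15694223 = 2099^1*7477^1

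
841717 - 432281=409436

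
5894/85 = 69 + 29/85 =69.34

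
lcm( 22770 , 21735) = 478170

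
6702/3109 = 6702/3109= 2.16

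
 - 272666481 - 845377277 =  - 1118043758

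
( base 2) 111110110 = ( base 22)10I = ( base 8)766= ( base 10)502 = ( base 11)417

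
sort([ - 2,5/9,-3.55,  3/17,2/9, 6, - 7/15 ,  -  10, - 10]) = [ - 10,-10,  -  3.55,-2,-7/15 , 3/17, 2/9,  5/9,6]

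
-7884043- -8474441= 590398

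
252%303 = 252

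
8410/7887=8410/7887 = 1.07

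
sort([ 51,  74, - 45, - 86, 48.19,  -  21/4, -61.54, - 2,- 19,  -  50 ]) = [ -86, - 61.54 , -50, - 45, - 19, - 21/4,  -  2, 48.19,51, 74]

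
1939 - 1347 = 592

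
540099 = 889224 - 349125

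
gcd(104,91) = 13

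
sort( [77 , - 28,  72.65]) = [ - 28,72.65, 77 ]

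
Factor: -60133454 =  - 2^1*  17^1*23^1*131^1 * 587^1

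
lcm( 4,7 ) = 28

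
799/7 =114 + 1/7  =  114.14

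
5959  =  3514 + 2445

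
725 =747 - 22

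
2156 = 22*98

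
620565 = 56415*11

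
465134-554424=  - 89290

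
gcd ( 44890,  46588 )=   2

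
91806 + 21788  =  113594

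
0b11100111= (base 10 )231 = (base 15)106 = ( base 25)96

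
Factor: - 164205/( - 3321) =3^ ( - 2) * 5^1*89^1 = 445/9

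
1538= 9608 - 8070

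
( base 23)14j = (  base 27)NJ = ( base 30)LA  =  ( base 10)640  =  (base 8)1200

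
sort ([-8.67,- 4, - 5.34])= [  -  8.67, - 5.34,  -  4 ]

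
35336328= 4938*7156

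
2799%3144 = 2799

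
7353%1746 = 369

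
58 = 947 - 889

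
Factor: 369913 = 369913^1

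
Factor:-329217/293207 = -3^1*7^1*61^1 * 257^1*293207^( - 1)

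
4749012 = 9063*524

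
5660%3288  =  2372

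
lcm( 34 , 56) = 952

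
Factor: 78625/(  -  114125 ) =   -  629/913 = -11^( - 1)*17^1*37^1*83^ ( - 1 ) 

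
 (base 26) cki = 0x21ca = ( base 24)F0A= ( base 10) 8650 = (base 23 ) g82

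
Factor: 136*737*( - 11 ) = -1102552 = - 2^3*11^2* 17^1 *67^1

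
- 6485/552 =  - 12+139/552 = -  11.75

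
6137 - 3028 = 3109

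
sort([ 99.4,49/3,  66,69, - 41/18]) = [ - 41/18,49/3,  66, 69,99.4]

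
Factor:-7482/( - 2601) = 2^1*3^( - 1) *17^(- 2 )*29^1*43^1= 2494/867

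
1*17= 17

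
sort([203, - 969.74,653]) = [ - 969.74,203,  653 ] 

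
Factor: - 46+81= 5^1 * 7^1 =35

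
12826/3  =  12826/3 = 4275.33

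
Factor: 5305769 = 7^2*19^1*41^1 * 139^1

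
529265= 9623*55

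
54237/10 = 5423 + 7/10 =5423.70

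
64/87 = 64/87 = 0.74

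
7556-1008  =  6548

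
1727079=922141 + 804938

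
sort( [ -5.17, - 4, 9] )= [ - 5.17, - 4, 9]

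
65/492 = 65/492=0.13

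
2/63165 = 2/63165 = 0.00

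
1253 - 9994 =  - 8741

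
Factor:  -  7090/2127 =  - 10/3 = - 2^1 * 3^(-1)*5^1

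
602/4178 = 301/2089=   0.14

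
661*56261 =37188521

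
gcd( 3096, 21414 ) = 258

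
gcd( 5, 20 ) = 5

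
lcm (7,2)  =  14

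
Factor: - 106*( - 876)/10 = 46428/5 = 2^2*3^1*5^(  -  1 ) * 53^1 *73^1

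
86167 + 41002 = 127169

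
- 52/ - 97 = 52/97= 0.54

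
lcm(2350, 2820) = 14100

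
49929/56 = 49929/56 = 891.59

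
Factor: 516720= 2^4 *3^1*5^1*2153^1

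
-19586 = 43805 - 63391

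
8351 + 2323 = 10674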